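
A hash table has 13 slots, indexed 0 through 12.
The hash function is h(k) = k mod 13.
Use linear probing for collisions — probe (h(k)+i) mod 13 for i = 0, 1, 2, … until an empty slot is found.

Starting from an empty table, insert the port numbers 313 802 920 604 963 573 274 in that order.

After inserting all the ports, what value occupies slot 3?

313 hashes to 1; slot 1 is free => place at 1.
802 hashes to 9; slot 9 is free => place at 9.
920 hashes to 10; slot 10 is free => place at 10.
604 hashes to 6; slot 6 is free => place at 6.
963 hashes to 1; 1 taken => place at 2.
573 hashes to 1; 1,2 taken => place at 3.
274 hashes to 1; 1,2,3 taken => place at 4.
Table: [., 313, 963, 573, 274, ., 604, ., ., 802, 920, ., .]

573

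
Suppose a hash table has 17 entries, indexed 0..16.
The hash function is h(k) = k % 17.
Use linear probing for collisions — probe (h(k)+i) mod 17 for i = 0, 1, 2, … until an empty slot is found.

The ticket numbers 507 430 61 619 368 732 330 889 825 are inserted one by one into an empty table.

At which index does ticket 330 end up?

8

Insert 507: h=14, slot 14 empty → index 14.
Insert 430: h=5, slot 5 empty → index 5.
Insert 61: h=10, slot 10 empty → index 10.
Insert 619: h=7, slot 7 empty → index 7.
Insert 368: h=11, slot 11 empty → index 11.
Insert 732: h=1, slot 1 empty → index 1.
Insert 330: h=7, slot 7 occupied → index 8.
Insert 889: h=5, slot 5 occupied → index 6.
Insert 825: h=9, slot 9 empty → index 9.
Table: [∅, 732, ∅, ∅, ∅, 430, 889, 619, 330, 825, 61, 368, ∅, ∅, 507, ∅, ∅]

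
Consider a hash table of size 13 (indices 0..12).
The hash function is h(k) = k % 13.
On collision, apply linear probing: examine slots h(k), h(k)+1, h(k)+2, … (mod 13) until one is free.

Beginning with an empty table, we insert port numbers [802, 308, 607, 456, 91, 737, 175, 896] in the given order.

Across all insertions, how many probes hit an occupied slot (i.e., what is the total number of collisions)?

802 hashes to 9; slot 9 is free → place at 9.
308 hashes to 9; 9 taken → place at 10.
607 hashes to 9; 9,10 taken → place at 11.
456 hashes to 1; slot 1 is free → place at 1.
91 hashes to 0; slot 0 is free → place at 0.
737 hashes to 9; 9,10,11 taken → place at 12.
175 hashes to 6; slot 6 is free → place at 6.
896 hashes to 12; 12,0,1 taken → place at 2.
Table: [91, 456, 896, _, _, _, 175, _, _, 802, 308, 607, 737]

9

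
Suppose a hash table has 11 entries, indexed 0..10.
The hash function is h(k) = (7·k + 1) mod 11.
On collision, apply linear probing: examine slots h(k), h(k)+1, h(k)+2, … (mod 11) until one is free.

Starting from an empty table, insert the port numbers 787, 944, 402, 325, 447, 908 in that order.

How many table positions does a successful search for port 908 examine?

4

Insert 787: h=10, slot 10 empty -> index 10.
Insert 944: h=9, slot 9 empty -> index 9.
Insert 402: h=10, slot 10 occupied -> index 0.
Insert 325: h=10, slots 10,0 occupied -> index 1.
Insert 447: h=6, slot 6 empty -> index 6.
Insert 908: h=10, slots 10,0,1 occupied -> index 2.
Table: [402, 325, 908, ., ., ., 447, ., ., 944, 787]
Lookup 908: h=10, probe 10,0,1,2 → found at 2.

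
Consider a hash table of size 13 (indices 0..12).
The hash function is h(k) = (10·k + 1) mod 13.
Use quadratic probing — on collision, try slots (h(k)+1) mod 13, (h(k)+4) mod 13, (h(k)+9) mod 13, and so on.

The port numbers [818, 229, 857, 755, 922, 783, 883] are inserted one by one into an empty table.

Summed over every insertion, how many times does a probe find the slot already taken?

7

818: h=4 → slot 4
229: h=3 → slot 3
857: h=4, probe 4,5 → slot 5
755: h=11 → slot 11
922: h=4, probe 4,5,8 → slot 8
783: h=5, probe 5,6 → slot 6
883: h=4, probe 4,5,8,0 → slot 0
Table: [883, ., ., 229, 818, 857, 783, ., 922, ., ., 755, .]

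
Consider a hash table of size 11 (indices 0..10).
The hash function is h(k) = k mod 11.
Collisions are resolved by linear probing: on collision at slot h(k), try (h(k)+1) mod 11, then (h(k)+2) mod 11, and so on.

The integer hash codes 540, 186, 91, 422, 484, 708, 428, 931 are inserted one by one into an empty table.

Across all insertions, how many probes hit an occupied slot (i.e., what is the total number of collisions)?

4

540 hashes to 1; slot 1 is free => place at 1.
186 hashes to 10; slot 10 is free => place at 10.
91 hashes to 3; slot 3 is free => place at 3.
422 hashes to 4; slot 4 is free => place at 4.
484 hashes to 0; slot 0 is free => place at 0.
708 hashes to 4; 4 taken => place at 5.
428 hashes to 10; 10,0,1 taken => place at 2.
931 hashes to 7; slot 7 is free => place at 7.
Table: [484, 540, 428, 91, 422, 708, ∅, 931, ∅, ∅, 186]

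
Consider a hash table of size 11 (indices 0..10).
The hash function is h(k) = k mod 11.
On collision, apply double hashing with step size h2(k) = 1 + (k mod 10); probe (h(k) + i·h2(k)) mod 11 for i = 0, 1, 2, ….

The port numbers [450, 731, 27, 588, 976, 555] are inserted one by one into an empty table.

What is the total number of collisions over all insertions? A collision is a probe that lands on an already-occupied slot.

450: h=10 -> slot 10
731: h=5 -> slot 5
27: h=5, h2=8, probe 5,2 -> slot 2
588: h=5, h2=9, probe 5,3 -> slot 3
976: h=8 -> slot 8
555: h=5, h2=6, probe 5,0 -> slot 0
Table: [555, -, 27, 588, -, 731, -, -, 976, -, 450]

3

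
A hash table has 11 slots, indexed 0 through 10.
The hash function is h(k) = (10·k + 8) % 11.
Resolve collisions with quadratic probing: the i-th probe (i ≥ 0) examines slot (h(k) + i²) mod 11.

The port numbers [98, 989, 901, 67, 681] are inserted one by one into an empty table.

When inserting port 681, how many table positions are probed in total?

98 hashes to 9; slot 9 is free → place at 9.
989 hashes to 9; 9 taken → place at 10.
901 hashes to 9; 9,10 taken → place at 2.
67 hashes to 7; slot 7 is free → place at 7.
681 hashes to 9; 9,10,2,7 taken → place at 3.
Table: [-, -, 901, 681, -, -, -, 67, -, 98, 989]

5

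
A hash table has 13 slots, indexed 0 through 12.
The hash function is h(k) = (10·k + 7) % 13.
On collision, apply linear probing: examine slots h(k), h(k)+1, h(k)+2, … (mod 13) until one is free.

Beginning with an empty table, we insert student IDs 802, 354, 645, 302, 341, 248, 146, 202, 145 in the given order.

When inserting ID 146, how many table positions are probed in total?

802: h=6 → slot 6
354: h=11 → slot 11
645: h=9 → slot 9
302: h=11, probe 11,12 → slot 12
341: h=11, probe 11,12,0 → slot 0
248: h=4 → slot 4
146: h=11, probe 11,12,0,1 → slot 1
202: h=12, probe 12,0,1,2 → slot 2
145: h=1, probe 1,2,3 → slot 3
Table: [341, 146, 202, 145, 248, ., 802, ., ., 645, ., 354, 302]

4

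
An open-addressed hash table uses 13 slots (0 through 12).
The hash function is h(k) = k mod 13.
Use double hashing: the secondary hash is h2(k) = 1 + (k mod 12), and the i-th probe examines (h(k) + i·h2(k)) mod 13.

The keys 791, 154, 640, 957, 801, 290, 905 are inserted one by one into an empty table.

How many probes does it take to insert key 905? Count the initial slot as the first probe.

2

Insert 791: h=11, slot 11 empty => index 11.
Insert 154: h=11, h2=11, slot 11 occupied => index 9.
Insert 640: h=3, slot 3 empty => index 3.
Insert 957: h=8, slot 8 empty => index 8.
Insert 801: h=8, h2=10, slot 8 occupied => index 5.
Insert 290: h=4, slot 4 empty => index 4.
Insert 905: h=8, h2=6, slot 8 occupied => index 1.
Table: [∅, 905, ∅, 640, 290, 801, ∅, ∅, 957, 154, ∅, 791, ∅]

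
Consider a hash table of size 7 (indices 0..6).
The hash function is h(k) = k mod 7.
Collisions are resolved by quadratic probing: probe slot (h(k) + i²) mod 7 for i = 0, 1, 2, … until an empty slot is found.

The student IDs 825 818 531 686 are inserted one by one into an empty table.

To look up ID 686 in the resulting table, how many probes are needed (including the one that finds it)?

2

Insert 825: h=6, slot 6 empty -> index 6.
Insert 818: h=6, slot 6 occupied -> index 0.
Insert 531: h=6, slots 6,0 occupied -> index 3.
Insert 686: h=0, slot 0 occupied -> index 1.
Table: [818, 686, ∅, 531, ∅, ∅, 825]
Lookup 686: h=0, probe 0,1 → found at 1.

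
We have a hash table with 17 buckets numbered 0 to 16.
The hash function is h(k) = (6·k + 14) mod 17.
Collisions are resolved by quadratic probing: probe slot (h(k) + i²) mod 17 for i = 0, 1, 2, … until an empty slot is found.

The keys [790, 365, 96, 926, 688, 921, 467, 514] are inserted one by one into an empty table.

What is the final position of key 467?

Insert 790: h=11, slot 11 empty => index 11.
Insert 365: h=11, slot 11 occupied => index 12.
Insert 96: h=12, slot 12 occupied => index 13.
Insert 926: h=11, slots 11,12 occupied => index 15.
Insert 688: h=11, slots 11,12,15 occupied => index 3.
Insert 921: h=15, slot 15 occupied => index 16.
Insert 467: h=11, slots 11,12,15,3 occupied => index 10.
Insert 514: h=4, slot 4 empty => index 4.
Table: [., ., ., 688, 514, ., ., ., ., ., 467, 790, 365, 96, ., 926, 921]

10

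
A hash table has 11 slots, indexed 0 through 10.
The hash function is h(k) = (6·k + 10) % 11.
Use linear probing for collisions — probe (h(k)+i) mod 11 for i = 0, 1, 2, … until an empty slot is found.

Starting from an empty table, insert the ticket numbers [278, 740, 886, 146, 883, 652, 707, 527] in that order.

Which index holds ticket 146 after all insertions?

8

278 hashes to 6; slot 6 is free → place at 6.
740 hashes to 6; 6 taken → place at 7.
886 hashes to 2; slot 2 is free → place at 2.
146 hashes to 6; 6,7 taken → place at 8.
883 hashes to 6; 6,7,8 taken → place at 9.
652 hashes to 6; 6,7,8,9 taken → place at 10.
707 hashes to 6; 6,7,8,9,10 taken → place at 0.
527 hashes to 4; slot 4 is free → place at 4.
Table: [707, —, 886, —, 527, —, 278, 740, 146, 883, 652]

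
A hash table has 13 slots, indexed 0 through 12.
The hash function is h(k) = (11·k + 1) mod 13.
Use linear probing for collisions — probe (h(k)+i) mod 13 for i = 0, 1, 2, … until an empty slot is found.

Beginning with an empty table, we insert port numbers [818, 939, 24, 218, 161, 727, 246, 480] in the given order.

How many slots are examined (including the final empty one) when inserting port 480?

8

818: h=3 -> slot 3
939: h=8 -> slot 8
24: h=5 -> slot 5
218: h=7 -> slot 7
161: h=4 -> slot 4
727: h=3, probe 3,4,5,6 -> slot 6
246: h=3, probe 3,4,5,6,7,8,9 -> slot 9
480: h=3, probe 3,4,5,6,7,8,9,10 -> slot 10
Table: [., ., ., 818, 161, 24, 727, 218, 939, 246, 480, ., .]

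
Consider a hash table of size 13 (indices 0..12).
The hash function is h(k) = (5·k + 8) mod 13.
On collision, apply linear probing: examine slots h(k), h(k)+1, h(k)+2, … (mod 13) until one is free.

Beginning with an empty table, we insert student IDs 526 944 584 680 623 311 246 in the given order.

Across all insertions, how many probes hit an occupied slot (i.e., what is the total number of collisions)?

6

526 hashes to 12; slot 12 is free => place at 12.
944 hashes to 9; slot 9 is free => place at 9.
584 hashes to 3; slot 3 is free => place at 3.
680 hashes to 2; slot 2 is free => place at 2.
623 hashes to 3; 3 taken => place at 4.
311 hashes to 3; 3,4 taken => place at 5.
246 hashes to 3; 3,4,5 taken => place at 6.
Table: [_, _, 680, 584, 623, 311, 246, _, _, 944, _, _, 526]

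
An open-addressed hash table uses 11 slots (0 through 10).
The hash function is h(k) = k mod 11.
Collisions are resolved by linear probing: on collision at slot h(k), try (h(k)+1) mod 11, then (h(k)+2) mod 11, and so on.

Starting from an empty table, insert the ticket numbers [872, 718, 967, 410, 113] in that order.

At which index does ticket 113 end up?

Insert 872: h=3, slot 3 empty -> index 3.
Insert 718: h=3, slot 3 occupied -> index 4.
Insert 967: h=10, slot 10 empty -> index 10.
Insert 410: h=3, slots 3,4 occupied -> index 5.
Insert 113: h=3, slots 3,4,5 occupied -> index 6.
Table: [∅, ∅, ∅, 872, 718, 410, 113, ∅, ∅, ∅, 967]

6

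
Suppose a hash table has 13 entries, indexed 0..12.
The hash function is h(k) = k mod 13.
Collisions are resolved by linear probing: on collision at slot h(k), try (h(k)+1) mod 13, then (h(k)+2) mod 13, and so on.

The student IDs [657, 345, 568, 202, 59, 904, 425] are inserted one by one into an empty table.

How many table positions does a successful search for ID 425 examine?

657: h=7 => slot 7
345: h=7, probe 7,8 => slot 8
568: h=9 => slot 9
202: h=7, probe 7,8,9,10 => slot 10
59: h=7, probe 7,8,9,10,11 => slot 11
904: h=7, probe 7,8,9,10,11,12 => slot 12
425: h=9, probe 9,10,11,12,0 => slot 0
Table: [425, _, _, _, _, _, _, 657, 345, 568, 202, 59, 904]
Lookup 425: h=9, probe 9,10,11,12,0 → found at 0.

5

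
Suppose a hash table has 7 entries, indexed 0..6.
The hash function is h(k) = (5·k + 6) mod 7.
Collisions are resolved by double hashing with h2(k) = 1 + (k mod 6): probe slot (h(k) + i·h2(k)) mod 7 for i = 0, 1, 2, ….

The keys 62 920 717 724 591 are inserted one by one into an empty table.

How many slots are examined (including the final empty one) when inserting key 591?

5

62 hashes to 1; slot 1 is free => place at 1.
920 hashes to 0; slot 0 is free => place at 0.
717 hashes to 0, h2=4; 0 taken => place at 4.
724 hashes to 0, h2=5; 0 taken => place at 5.
591 hashes to 0, h2=4; 0,4,1,5 taken => place at 2.
Table: [920, 62, 591, -, 717, 724, -]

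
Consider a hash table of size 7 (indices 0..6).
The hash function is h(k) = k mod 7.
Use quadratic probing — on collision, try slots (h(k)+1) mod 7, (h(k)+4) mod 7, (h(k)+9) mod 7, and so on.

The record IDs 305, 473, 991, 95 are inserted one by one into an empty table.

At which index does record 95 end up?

6

Insert 305: h=4, slot 4 empty -> index 4.
Insert 473: h=4, slot 4 occupied -> index 5.
Insert 991: h=4, slots 4,5 occupied -> index 1.
Insert 95: h=4, slots 4,5,1 occupied -> index 6.
Table: [-, 991, -, -, 305, 473, 95]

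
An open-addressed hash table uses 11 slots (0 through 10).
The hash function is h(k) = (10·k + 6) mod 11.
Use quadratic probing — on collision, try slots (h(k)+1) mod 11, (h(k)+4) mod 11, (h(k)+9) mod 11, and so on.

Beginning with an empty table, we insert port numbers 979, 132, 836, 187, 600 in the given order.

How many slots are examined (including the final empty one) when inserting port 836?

979 hashes to 6; slot 6 is free -> place at 6.
132 hashes to 6; 6 taken -> place at 7.
836 hashes to 6; 6,7 taken -> place at 10.
187 hashes to 6; 6,7,10 taken -> place at 4.
600 hashes to 0; slot 0 is free -> place at 0.
Table: [600, ., ., ., 187, ., 979, 132, ., ., 836]

3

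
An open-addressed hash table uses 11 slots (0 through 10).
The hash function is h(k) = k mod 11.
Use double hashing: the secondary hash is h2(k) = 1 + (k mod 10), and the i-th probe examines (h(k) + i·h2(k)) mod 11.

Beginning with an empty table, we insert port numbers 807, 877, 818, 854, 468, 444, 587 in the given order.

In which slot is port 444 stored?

807 hashes to 4; slot 4 is free -> place at 4.
877 hashes to 8; slot 8 is free -> place at 8.
818 hashes to 4, h2=9; 4 taken -> place at 2.
854 hashes to 7; slot 7 is free -> place at 7.
468 hashes to 6; slot 6 is free -> place at 6.
444 hashes to 4, h2=5; 4 taken -> place at 9.
587 hashes to 4, h2=8; 4 taken -> place at 1.
Table: [∅, 587, 818, ∅, 807, ∅, 468, 854, 877, 444, ∅]

9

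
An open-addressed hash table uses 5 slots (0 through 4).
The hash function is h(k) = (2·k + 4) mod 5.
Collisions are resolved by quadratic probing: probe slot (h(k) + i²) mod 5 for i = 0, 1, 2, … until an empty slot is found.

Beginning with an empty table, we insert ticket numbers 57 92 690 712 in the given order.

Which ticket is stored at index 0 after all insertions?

Insert 57: h=3, slot 3 empty => index 3.
Insert 92: h=3, slot 3 occupied => index 4.
Insert 690: h=4, slot 4 occupied => index 0.
Insert 712: h=3, slots 3,4 occupied => index 2.
Table: [690, ∅, 712, 57, 92]

690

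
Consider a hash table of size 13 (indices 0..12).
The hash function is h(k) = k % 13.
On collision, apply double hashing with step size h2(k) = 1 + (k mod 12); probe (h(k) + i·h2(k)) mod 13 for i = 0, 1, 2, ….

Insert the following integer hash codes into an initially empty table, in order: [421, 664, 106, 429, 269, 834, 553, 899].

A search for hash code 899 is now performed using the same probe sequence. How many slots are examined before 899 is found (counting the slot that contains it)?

4

421: h=5 => slot 5
664: h=1 => slot 1
106: h=2 => slot 2
429: h=0 => slot 0
269: h=9 => slot 9
834: h=2, h2=7, probe 2,9,3 => slot 3
553: h=7 => slot 7
899: h=2, h2=12, probe 2,1,0,12 => slot 12
Table: [429, 664, 106, 834, _, 421, _, 553, _, 269, _, _, 899]
Lookup 899: h=2, h2=12, probe 2,1,0,12 → found at 12.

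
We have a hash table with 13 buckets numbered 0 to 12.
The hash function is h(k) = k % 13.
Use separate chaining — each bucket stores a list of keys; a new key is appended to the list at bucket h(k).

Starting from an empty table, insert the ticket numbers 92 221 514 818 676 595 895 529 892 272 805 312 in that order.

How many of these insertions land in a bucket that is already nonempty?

4

92 → bucket 1
221 → bucket 0
514 → bucket 7
818 → bucket 12
676 → bucket 0 (collision)
595 → bucket 10
895 → bucket 11
529 → bucket 9
892 → bucket 8
272 → bucket 12 (collision)
805 → bucket 12 (collision)
312 → bucket 0 (collision)
Final buckets:
0: 221 -> 676 -> 312
1: 92
2: ∅
3: ∅
4: ∅
5: ∅
6: ∅
7: 514
8: 892
9: 529
10: 595
11: 895
12: 818 -> 272 -> 805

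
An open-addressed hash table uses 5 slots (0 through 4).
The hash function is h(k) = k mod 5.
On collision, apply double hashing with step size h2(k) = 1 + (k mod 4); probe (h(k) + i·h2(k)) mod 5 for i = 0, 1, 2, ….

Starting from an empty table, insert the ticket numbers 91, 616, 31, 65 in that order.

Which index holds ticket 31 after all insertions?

0

91: h=1 → slot 1
616: h=1, h2=1, probe 1,2 → slot 2
31: h=1, h2=4, probe 1,0 → slot 0
65: h=0, h2=2, probe 0,2,4 → slot 4
Table: [31, 91, 616, —, 65]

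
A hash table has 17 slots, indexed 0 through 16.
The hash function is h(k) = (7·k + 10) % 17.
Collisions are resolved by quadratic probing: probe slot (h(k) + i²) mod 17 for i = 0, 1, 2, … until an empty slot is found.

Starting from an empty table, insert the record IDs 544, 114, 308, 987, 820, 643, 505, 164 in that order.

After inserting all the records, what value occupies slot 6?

544: h=10 => slot 10
114: h=9 => slot 9
308: h=7 => slot 7
987: h=0 => slot 0
820: h=4 => slot 4
643: h=6 => slot 6
505: h=9, probe 9,10,13 => slot 13
164: h=2 => slot 2
Table: [987, -, 164, -, 820, -, 643, 308, -, 114, 544, -, -, 505, -, -, -]

643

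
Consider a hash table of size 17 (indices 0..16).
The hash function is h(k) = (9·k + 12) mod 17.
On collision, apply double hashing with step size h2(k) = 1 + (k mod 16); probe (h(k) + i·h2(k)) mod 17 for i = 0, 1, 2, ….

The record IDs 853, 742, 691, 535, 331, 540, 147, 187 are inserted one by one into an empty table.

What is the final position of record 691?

13

853 hashes to 5; slot 5 is free → place at 5.
742 hashes to 9; slot 9 is free → place at 9.
691 hashes to 9, h2=4; 9 taken → place at 13.
535 hashes to 16; slot 16 is free → place at 16.
331 hashes to 16, h2=12; 16 taken → place at 11.
540 hashes to 10; slot 10 is free → place at 10.
147 hashes to 9, h2=4; 9,13 taken → place at 0.
187 hashes to 12; slot 12 is free → place at 12.
Table: [147, _, _, _, _, 853, _, _, _, 742, 540, 331, 187, 691, _, _, 535]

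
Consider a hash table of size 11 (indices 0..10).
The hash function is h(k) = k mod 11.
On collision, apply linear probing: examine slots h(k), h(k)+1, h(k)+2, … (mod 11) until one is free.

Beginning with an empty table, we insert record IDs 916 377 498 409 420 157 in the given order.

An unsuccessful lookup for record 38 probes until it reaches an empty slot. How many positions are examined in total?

916: h=3 → slot 3
377: h=3, probe 3,4 → slot 4
498: h=3, probe 3,4,5 → slot 5
409: h=2 → slot 2
420: h=2, probe 2,3,4,5,6 → slot 6
157: h=3, probe 3,4,5,6,7 → slot 7
Table: [., ., 409, 916, 377, 498, 420, 157, ., ., .]
Lookup 38: h=5, probe 5,6,7,8 → slot 8 empty, not found.

4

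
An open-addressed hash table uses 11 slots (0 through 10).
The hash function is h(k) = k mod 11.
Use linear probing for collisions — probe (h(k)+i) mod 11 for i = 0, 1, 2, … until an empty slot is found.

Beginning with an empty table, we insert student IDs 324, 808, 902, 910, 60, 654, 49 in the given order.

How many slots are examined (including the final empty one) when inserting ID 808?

2

324 hashes to 5; slot 5 is free -> place at 5.
808 hashes to 5; 5 taken -> place at 6.
902 hashes to 0; slot 0 is free -> place at 0.
910 hashes to 8; slot 8 is free -> place at 8.
60 hashes to 5; 5,6 taken -> place at 7.
654 hashes to 5; 5,6,7,8 taken -> place at 9.
49 hashes to 5; 5,6,7,8,9 taken -> place at 10.
Table: [902, ∅, ∅, ∅, ∅, 324, 808, 60, 910, 654, 49]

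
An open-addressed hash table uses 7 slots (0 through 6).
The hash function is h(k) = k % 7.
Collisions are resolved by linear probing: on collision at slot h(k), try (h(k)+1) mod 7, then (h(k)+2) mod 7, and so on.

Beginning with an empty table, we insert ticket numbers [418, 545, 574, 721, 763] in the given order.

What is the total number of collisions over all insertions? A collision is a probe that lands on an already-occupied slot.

3

418 hashes to 5; slot 5 is free -> place at 5.
545 hashes to 6; slot 6 is free -> place at 6.
574 hashes to 0; slot 0 is free -> place at 0.
721 hashes to 0; 0 taken -> place at 1.
763 hashes to 0; 0,1 taken -> place at 2.
Table: [574, 721, 763, _, _, 418, 545]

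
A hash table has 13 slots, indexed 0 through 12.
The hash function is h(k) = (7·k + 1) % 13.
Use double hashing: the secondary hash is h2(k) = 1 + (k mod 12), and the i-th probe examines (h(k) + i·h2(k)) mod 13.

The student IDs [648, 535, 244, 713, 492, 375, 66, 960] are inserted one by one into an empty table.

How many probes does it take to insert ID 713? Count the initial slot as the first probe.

3

648: h=0 => slot 0
535: h=2 => slot 2
244: h=6 => slot 6
713: h=0, h2=6, probe 0,6,12 => slot 12
492: h=0, h2=1, probe 0,1 => slot 1
375: h=0, h2=4, probe 0,4 => slot 4
66: h=8 => slot 8
960: h=0, h2=1, probe 0,1,2,3 => slot 3
Table: [648, 492, 535, 960, 375, _, 244, _, 66, _, _, _, 713]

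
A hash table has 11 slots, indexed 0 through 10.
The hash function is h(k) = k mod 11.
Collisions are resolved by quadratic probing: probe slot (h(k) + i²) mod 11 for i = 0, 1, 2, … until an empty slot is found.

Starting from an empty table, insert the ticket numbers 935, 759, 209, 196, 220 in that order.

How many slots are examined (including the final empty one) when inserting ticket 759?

Insert 935: h=0, slot 0 empty => index 0.
Insert 759: h=0, slot 0 occupied => index 1.
Insert 209: h=0, slots 0,1 occupied => index 4.
Insert 196: h=9, slot 9 empty => index 9.
Insert 220: h=0, slots 0,1,4,9 occupied => index 5.
Table: [935, 759, _, _, 209, 220, _, _, _, 196, _]

2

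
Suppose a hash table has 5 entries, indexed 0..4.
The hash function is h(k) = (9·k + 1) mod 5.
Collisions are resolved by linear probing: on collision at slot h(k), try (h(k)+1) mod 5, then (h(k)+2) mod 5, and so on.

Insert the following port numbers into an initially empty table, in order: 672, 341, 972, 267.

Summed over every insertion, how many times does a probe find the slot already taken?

Insert 672: h=4, slot 4 empty -> index 4.
Insert 341: h=0, slot 0 empty -> index 0.
Insert 972: h=4, slots 4,0 occupied -> index 1.
Insert 267: h=4, slots 4,0,1 occupied -> index 2.
Table: [341, 972, 267, _, 672]

5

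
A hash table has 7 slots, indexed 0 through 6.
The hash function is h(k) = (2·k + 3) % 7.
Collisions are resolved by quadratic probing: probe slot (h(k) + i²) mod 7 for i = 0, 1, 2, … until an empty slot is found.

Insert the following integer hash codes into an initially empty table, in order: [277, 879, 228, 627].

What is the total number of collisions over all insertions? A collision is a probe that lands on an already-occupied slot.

277 hashes to 4; slot 4 is free -> place at 4.
879 hashes to 4; 4 taken -> place at 5.
228 hashes to 4; 4,5 taken -> place at 1.
627 hashes to 4; 4,5,1 taken -> place at 6.
Table: [., 228, ., ., 277, 879, 627]

6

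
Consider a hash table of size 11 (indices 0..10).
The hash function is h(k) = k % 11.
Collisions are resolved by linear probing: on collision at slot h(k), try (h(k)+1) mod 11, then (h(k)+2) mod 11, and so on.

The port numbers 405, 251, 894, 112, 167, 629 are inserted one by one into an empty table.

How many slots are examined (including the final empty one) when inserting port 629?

Insert 405: h=9, slot 9 empty -> index 9.
Insert 251: h=9, slot 9 occupied -> index 10.
Insert 894: h=3, slot 3 empty -> index 3.
Insert 112: h=2, slot 2 empty -> index 2.
Insert 167: h=2, slots 2,3 occupied -> index 4.
Insert 629: h=2, slots 2,3,4 occupied -> index 5.
Table: [—, —, 112, 894, 167, 629, —, —, —, 405, 251]

4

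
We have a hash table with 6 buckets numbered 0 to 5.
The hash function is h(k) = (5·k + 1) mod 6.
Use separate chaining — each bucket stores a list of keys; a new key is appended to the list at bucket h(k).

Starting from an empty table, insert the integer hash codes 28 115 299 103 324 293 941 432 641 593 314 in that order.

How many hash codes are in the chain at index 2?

5

Insert 28: h=3, bucket 3 empty → new chain.
Insert 115: h=0, bucket 0 empty → new chain.
Insert 299: h=2, bucket 2 empty → new chain.
Insert 103: h=0, bucket 0 nonempty → append to chain.
Insert 324: h=1, bucket 1 empty → new chain.
Insert 293: h=2, bucket 2 nonempty → append to chain.
Insert 941: h=2, bucket 2 nonempty → append to chain.
Insert 432: h=1, bucket 1 nonempty → append to chain.
Insert 641: h=2, bucket 2 nonempty → append to chain.
Insert 593: h=2, bucket 2 nonempty → append to chain.
Insert 314: h=5, bucket 5 empty → new chain.
Final buckets:
0: 115 -> 103
1: 324 -> 432
2: 299 -> 293 -> 941 -> 641 -> 593
3: 28
4: .
5: 314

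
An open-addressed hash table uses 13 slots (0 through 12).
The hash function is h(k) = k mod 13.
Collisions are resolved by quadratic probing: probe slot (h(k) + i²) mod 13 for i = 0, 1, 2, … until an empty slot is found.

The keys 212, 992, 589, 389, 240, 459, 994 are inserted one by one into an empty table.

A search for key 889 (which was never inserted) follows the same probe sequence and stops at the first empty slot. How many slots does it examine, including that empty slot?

212 hashes to 4; slot 4 is free → place at 4.
992 hashes to 4; 4 taken → place at 5.
589 hashes to 4; 4,5 taken → place at 8.
389 hashes to 12; slot 12 is free → place at 12.
240 hashes to 6; slot 6 is free → place at 6.
459 hashes to 4; 4,5,8 taken → place at 0.
994 hashes to 6; 6 taken → place at 7.
Table: [459, —, —, —, 212, 992, 240, 994, 589, —, —, —, 389]
Lookup 889: h=5, probe 5,6,9 → slot 9 empty, not found.

3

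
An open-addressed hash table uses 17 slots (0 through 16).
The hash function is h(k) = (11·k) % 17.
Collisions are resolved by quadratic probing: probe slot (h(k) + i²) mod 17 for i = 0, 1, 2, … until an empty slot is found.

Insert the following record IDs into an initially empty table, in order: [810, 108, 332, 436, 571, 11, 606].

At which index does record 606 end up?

11

810 hashes to 2; slot 2 is free => place at 2.
108 hashes to 15; slot 15 is free => place at 15.
332 hashes to 14; slot 14 is free => place at 14.
436 hashes to 2; 2 taken => place at 3.
571 hashes to 8; slot 8 is free => place at 8.
11 hashes to 2; 2,3 taken => place at 6.
606 hashes to 2; 2,3,6 taken => place at 11.
Table: [—, —, 810, 436, —, —, 11, —, 571, —, —, 606, —, —, 332, 108, —]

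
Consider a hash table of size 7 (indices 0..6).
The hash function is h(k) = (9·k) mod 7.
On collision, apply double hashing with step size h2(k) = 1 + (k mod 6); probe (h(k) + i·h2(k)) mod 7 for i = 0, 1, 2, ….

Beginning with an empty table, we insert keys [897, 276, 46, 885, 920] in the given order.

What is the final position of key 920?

5

897 hashes to 2; slot 2 is free => place at 2.
276 hashes to 6; slot 6 is free => place at 6.
46 hashes to 1; slot 1 is free => place at 1.
885 hashes to 6, h2=4; 6 taken => place at 3.
920 hashes to 6, h2=3; 6,2 taken => place at 5.
Table: [-, 46, 897, 885, -, 920, 276]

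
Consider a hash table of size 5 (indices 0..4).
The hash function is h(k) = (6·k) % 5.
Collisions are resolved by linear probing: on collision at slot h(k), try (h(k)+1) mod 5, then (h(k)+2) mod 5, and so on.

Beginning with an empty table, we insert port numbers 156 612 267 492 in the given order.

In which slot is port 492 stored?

156 hashes to 1; slot 1 is free -> place at 1.
612 hashes to 2; slot 2 is free -> place at 2.
267 hashes to 2; 2 taken -> place at 3.
492 hashes to 2; 2,3 taken -> place at 4.
Table: [_, 156, 612, 267, 492]

4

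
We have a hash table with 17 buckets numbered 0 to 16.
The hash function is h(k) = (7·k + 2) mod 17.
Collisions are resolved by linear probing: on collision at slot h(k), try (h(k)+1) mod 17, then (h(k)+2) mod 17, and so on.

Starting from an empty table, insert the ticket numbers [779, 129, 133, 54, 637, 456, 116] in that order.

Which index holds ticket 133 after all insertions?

16

779 hashes to 15; slot 15 is free => place at 15.
129 hashes to 4; slot 4 is free => place at 4.
133 hashes to 15; 15 taken => place at 16.
54 hashes to 6; slot 6 is free => place at 6.
637 hashes to 7; slot 7 is free => place at 7.
456 hashes to 15; 15,16 taken => place at 0.
116 hashes to 15; 15,16,0 taken => place at 1.
Table: [456, 116, -, -, 129, -, 54, 637, -, -, -, -, -, -, -, 779, 133]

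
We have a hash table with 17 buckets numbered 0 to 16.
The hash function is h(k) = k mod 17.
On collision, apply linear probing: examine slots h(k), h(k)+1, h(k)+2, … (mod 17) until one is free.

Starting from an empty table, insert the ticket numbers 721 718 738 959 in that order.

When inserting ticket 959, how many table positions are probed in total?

Insert 721: h=7, slot 7 empty -> index 7.
Insert 718: h=4, slot 4 empty -> index 4.
Insert 738: h=7, slot 7 occupied -> index 8.
Insert 959: h=7, slots 7,8 occupied -> index 9.
Table: [-, -, -, -, 718, -, -, 721, 738, 959, -, -, -, -, -, -, -]

3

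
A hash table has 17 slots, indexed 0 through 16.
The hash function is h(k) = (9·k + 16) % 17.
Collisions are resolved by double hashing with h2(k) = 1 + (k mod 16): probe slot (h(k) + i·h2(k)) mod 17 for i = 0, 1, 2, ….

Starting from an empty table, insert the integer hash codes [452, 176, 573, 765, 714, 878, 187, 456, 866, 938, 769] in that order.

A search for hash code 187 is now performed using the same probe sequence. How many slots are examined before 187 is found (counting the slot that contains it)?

452 hashes to 4; slot 4 is free -> place at 4.
176 hashes to 2; slot 2 is free -> place at 2.
573 hashes to 5; slot 5 is free -> place at 5.
765 hashes to 16; slot 16 is free -> place at 16.
714 hashes to 16, h2=11; 16 taken -> place at 10.
878 hashes to 13; slot 13 is free -> place at 13.
187 hashes to 16, h2=12; 16 taken -> place at 11.
456 hashes to 6; slot 6 is free -> place at 6.
866 hashes to 7; slot 7 is free -> place at 7.
938 hashes to 9; slot 9 is free -> place at 9.
769 hashes to 1; slot 1 is free -> place at 1.
Table: [-, 769, 176, -, 452, 573, 456, 866, -, 938, 714, 187, -, 878, -, -, 765]
Lookup 187: h=16, h2=12, probe 16,11 → found at 11.

2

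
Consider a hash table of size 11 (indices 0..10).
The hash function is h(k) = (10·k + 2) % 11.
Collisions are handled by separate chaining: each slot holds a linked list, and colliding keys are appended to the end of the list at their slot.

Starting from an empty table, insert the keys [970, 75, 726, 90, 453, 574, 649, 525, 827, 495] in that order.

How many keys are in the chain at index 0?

Insert 970: h=0, bucket 0 empty -> new chain.
Insert 75: h=4, bucket 4 empty -> new chain.
Insert 726: h=2, bucket 2 empty -> new chain.
Insert 90: h=0, bucket 0 nonempty -> append to chain.
Insert 453: h=0, bucket 0 nonempty -> append to chain.
Insert 574: h=0, bucket 0 nonempty -> append to chain.
Insert 649: h=2, bucket 2 nonempty -> append to chain.
Insert 525: h=5, bucket 5 empty -> new chain.
Insert 827: h=0, bucket 0 nonempty -> append to chain.
Insert 495: h=2, bucket 2 nonempty -> append to chain.
Final buckets:
0: 970 -> 90 -> 453 -> 574 -> 827
1: _
2: 726 -> 649 -> 495
3: _
4: 75
5: 525
6: _
7: _
8: _
9: _
10: _

5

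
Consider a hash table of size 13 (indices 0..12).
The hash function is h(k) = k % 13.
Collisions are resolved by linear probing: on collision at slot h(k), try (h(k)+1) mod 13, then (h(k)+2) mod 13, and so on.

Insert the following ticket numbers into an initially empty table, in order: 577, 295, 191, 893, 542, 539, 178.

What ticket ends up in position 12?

542

577: h=5 → slot 5
295: h=9 → slot 9
191: h=9, probe 9,10 → slot 10
893: h=9, probe 9,10,11 → slot 11
542: h=9, probe 9,10,11,12 → slot 12
539: h=6 → slot 6
178: h=9, probe 9,10,11,12,0 → slot 0
Table: [178, —, —, —, —, 577, 539, —, —, 295, 191, 893, 542]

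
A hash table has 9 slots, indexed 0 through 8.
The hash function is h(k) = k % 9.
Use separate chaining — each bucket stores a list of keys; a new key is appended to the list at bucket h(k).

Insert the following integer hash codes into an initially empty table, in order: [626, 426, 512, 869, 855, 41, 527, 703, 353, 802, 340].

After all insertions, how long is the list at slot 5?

4

626 → bucket 5
426 → bucket 3
512 → bucket 8
869 → bucket 5 (collision)
855 → bucket 0
41 → bucket 5 (collision)
527 → bucket 5 (collision)
703 → bucket 1
353 → bucket 2
802 → bucket 1 (collision)
340 → bucket 7
Final buckets:
0: 855
1: 703 -> 802
2: 353
3: 426
4: —
5: 626 -> 869 -> 41 -> 527
6: —
7: 340
8: 512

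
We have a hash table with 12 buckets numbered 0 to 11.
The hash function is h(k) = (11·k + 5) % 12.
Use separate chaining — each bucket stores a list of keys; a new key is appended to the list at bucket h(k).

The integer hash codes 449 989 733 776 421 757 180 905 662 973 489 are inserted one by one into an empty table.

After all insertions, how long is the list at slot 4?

4

449 -> bucket 0
989 -> bucket 0 (collision)
733 -> bucket 4
776 -> bucket 9
421 -> bucket 4 (collision)
757 -> bucket 4 (collision)
180 -> bucket 5
905 -> bucket 0 (collision)
662 -> bucket 3
973 -> bucket 4 (collision)
489 -> bucket 8
Final buckets:
0: 449 -> 989 -> 905
1: _
2: _
3: 662
4: 733 -> 421 -> 757 -> 973
5: 180
6: _
7: _
8: 489
9: 776
10: _
11: _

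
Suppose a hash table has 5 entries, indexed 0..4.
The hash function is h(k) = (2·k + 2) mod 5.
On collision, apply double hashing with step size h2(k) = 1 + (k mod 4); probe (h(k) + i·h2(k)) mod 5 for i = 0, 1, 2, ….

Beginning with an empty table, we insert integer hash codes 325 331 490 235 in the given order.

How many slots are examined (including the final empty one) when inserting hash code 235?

2

Insert 325: h=2, slot 2 empty → index 2.
Insert 331: h=4, slot 4 empty → index 4.
Insert 490: h=2, h2=3, slot 2 occupied → index 0.
Insert 235: h=2, h2=4, slot 2 occupied → index 1.
Table: [490, 235, 325, ∅, 331]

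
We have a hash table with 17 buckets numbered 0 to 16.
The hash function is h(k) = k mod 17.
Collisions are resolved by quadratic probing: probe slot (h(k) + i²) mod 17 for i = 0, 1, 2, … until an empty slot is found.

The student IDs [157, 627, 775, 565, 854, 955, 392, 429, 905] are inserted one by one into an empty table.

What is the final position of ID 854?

157: h=4 → slot 4
627: h=15 → slot 15
775: h=10 → slot 10
565: h=4, probe 4,5 → slot 5
854: h=4, probe 4,5,8 → slot 8
955: h=3 → slot 3
392: h=1 → slot 1
429: h=4, probe 4,5,8,13 → slot 13
905: h=4, probe 4,5,8,13,3,12 → slot 12
Table: [—, 392, —, 955, 157, 565, —, —, 854, —, 775, —, 905, 429, —, 627, —]

8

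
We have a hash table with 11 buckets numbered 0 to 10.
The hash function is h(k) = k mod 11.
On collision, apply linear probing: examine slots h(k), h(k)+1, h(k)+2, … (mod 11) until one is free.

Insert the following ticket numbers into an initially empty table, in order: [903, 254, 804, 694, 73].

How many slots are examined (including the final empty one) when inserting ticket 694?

903: h=1 -> slot 1
254: h=1, probe 1,2 -> slot 2
804: h=1, probe 1,2,3 -> slot 3
694: h=1, probe 1,2,3,4 -> slot 4
73: h=7 -> slot 7
Table: [., 903, 254, 804, 694, ., ., 73, ., ., .]

4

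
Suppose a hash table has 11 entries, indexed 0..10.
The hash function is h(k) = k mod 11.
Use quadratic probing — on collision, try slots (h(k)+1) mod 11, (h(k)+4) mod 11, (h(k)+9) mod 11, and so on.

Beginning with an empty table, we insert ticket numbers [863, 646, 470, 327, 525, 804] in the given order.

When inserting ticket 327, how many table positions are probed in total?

863: h=5 → slot 5
646: h=8 → slot 8
470: h=8, probe 8,9 → slot 9
327: h=8, probe 8,9,1 → slot 1
525: h=8, probe 8,9,1,6 → slot 6
804: h=1, probe 1,2 → slot 2
Table: [-, 327, 804, -, -, 863, 525, -, 646, 470, -]

3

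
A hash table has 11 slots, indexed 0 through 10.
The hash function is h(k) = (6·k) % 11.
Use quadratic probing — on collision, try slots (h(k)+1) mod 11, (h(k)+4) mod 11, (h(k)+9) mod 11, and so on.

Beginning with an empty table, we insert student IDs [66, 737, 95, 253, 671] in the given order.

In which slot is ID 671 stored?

66 hashes to 0; slot 0 is free → place at 0.
737 hashes to 0; 0 taken → place at 1.
95 hashes to 9; slot 9 is free → place at 9.
253 hashes to 0; 0,1 taken → place at 4.
671 hashes to 0; 0,1,4,9 taken → place at 5.
Table: [66, 737, ., ., 253, 671, ., ., ., 95, .]

5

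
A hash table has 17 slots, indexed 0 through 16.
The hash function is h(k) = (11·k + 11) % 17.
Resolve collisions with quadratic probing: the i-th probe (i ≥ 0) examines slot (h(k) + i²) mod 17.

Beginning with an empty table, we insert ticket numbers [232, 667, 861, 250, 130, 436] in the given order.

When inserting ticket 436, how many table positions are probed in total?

4

232 hashes to 13; slot 13 is free -> place at 13.
667 hashes to 4; slot 4 is free -> place at 4.
861 hashes to 13; 13 taken -> place at 14.
250 hashes to 7; slot 7 is free -> place at 7.
130 hashes to 13; 13,14 taken -> place at 0.
436 hashes to 13; 13,14,0 taken -> place at 5.
Table: [130, ∅, ∅, ∅, 667, 436, ∅, 250, ∅, ∅, ∅, ∅, ∅, 232, 861, ∅, ∅]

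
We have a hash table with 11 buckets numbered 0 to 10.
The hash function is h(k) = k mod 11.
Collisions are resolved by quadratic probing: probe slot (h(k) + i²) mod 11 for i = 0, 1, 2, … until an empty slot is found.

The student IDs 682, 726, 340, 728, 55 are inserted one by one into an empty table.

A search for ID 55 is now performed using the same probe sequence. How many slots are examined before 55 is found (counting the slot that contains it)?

682: h=0 -> slot 0
726: h=0, probe 0,1 -> slot 1
340: h=10 -> slot 10
728: h=2 -> slot 2
55: h=0, probe 0,1,4 -> slot 4
Table: [682, 726, 728, —, 55, —, —, —, —, —, 340]
Lookup 55: h=0, probe 0,1,4 → found at 4.

3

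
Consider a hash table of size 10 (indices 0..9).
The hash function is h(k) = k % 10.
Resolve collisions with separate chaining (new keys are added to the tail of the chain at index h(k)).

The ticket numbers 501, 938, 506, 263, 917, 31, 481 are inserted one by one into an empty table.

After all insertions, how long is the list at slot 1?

501 → bucket 1
938 → bucket 8
506 → bucket 6
263 → bucket 3
917 → bucket 7
31 → bucket 1 (collision)
481 → bucket 1 (collision)
Final buckets:
0: _
1: 501 -> 31 -> 481
2: _
3: 263
4: _
5: _
6: 506
7: 917
8: 938
9: _

3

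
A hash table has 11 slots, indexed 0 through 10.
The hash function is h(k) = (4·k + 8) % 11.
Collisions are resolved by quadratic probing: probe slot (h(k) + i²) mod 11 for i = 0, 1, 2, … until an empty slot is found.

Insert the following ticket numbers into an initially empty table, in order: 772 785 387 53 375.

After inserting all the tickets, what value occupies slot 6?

Insert 772: h=5, slot 5 empty => index 5.
Insert 785: h=2, slot 2 empty => index 2.
Insert 387: h=5, slot 5 occupied => index 6.
Insert 53: h=0, slot 0 empty => index 0.
Insert 375: h=1, slot 1 empty => index 1.
Table: [53, 375, 785, _, _, 772, 387, _, _, _, _]

387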